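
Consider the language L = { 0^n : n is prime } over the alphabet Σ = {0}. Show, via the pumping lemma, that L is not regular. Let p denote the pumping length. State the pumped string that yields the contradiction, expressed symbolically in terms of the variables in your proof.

Toward a contradiction, assume L is regular with pumping length p.
Let q be a prime with q ≥ p+2 (infinitely many primes exist), and take w = 0^q ∈ L with |w| = q ≥ p.
Write w = xyz as guaranteed by the lemma, with |xy| ≤ p and y is nonempty.
Then y = 0^k for some k with 1 ≤ k ≤ p.
Since 1 ≤ k ≤ p, |xz| = q-k. Pump with i = q+1: |xy^{q+1}z| = (q-k)+(q+1)k = q+qk = q(1+k), which is composite (both factors ≥ 2). So xy^{q+1}z = 0^{q(1+k)} ∉ L.
Contradiction. Therefore L is not regular.

0^{q(1+k)}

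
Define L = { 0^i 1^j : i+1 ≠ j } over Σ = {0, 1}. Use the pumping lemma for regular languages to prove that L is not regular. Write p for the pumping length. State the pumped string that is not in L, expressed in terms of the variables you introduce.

Assume L is regular; let p be its pumping constant.
Choose w = 0^p 1^{p+p!+1}. Since p ≠ (p+p!+1)-1 = p+p!, w ∈ L; and |w| ≥ p.
By the pumping lemma, w = xyz with |xy| ≤ p and y is nonempty.
The first p characters of w are 0's, so xy (and hence y) consists only of 0's. Write y = 0^k, 1 ≤ k ≤ p.
Since 1 ≤ k ≤ p, k divides p!; set t = 1 + p!/k. Then xy^t z has p + (p!/k)·k = p + p! copies of 0. Now the 0-count is p+p! and (1-count)-1 = (p+p!+1)-1 = p+p!, so i+1 ≠ j fails. So xy^t z = 0^{p+p!} 1^{p+p!+1} ∉ L.
Contradiction. Therefore L is not regular.

0^{p+p!} 1^{p+p!+1}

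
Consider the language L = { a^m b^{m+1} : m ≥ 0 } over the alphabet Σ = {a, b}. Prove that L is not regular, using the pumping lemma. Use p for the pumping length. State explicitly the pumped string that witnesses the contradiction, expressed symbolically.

a^{p+k} b^{p+1}

Suppose for contradiction that L is regular, and let p be the pumping length.
Take w = a^p b^{p+1}. Then w ∈ L and |w| = 2p+1 ≥ p.
The pumping lemma gives a decomposition w = xyz where |xy| ≤ p and |y| ≥ 1.
The first p characters of w are a's, so xy (and hence y) consists only of a's. Write y = a^k, 1 ≤ k ≤ p.
Pump with i = 2: xy^2z = a^{p+k} b^{p+1}. For this to lie in L we would need p+1 = (p+k)+1, which forces k = 0. But k ≥ 1, so xy^2z ∉ L.
Contradiction. Therefore L is not regular.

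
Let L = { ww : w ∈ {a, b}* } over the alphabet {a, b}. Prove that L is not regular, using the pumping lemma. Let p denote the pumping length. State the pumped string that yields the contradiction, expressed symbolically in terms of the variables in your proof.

Assume L is regular; let p be its pumping constant.
Take w = a^p b^p a^p b^p = uu where u = a^pb^p; then w ∈ L and |w| = 4p ≥ p.
Write w = xyz as guaranteed by the lemma, with |xy| ≤ p and |y| ≥ 1.
The first p characters of w are a's, so xy (and hence y) consists only of a's. Write y = a^k, 1 ≤ k ≤ p.
Pump with i = 2: xy^2z = a^{p+k} b^p a^p b^p, of length 4p+k. Suppose this equals vv. The string starts with a and ends with b, so v does too; thus the boundary between the two copies of v is a b→a transition. There is exactly one such transition, at position 2p+k, so |v| = 2p+k and |vv| = 4p+2k ≠ 4p+k since k ≥ 1. So xy^2z ∉ L.
Contradiction. Therefore L is not regular.

a^{p+k} b^p a^p b^p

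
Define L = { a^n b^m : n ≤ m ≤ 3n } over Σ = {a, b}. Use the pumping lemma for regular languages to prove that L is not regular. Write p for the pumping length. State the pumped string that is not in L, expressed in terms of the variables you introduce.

a^{p+k} b^p

Toward a contradiction, assume L is regular with pumping length p.
Take w = a^p b^p ∈ L (since p ≤ p ≤ 3p), with |w| = 2p ≥ p.
Write w = xyz as guaranteed by the lemma, with |xy| ≤ p and |y| > 0.
Because |xy| ≤ p and w begins with p copies of a, we have y = a^k with 1 ≤ k ≤ p.
Pump with i = 2: xy^2z = a^{p+k} b^p. Now n = p+k > p = m, so the condition n ≤ m fails. Thus xy^2z ∉ L.
Contradiction. Therefore L is not regular.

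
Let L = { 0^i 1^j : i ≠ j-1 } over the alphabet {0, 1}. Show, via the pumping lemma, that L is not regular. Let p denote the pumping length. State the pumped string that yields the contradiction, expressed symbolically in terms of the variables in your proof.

0^{p+p!} 1^{p+p!+1}

Assume L is regular; let p be its pumping constant.
Choose w = 0^p 1^{p+p!+1}. Since p ≠ (p+p!+1)-1 = p+p!, w ∈ L; and |w| ≥ p.
Write w = xyz as guaranteed by the lemma, with |xy| ≤ p and |y| ≥ 1.
The first p characters of w are 0's, so xy (and hence y) consists only of 0's. Write y = 0^k, 1 ≤ k ≤ p.
Since 1 ≤ k ≤ p, k divides p!; set t = 1 + p!/k. Then xy^t z has p + (p!/k)·k = p + p! copies of 0. Now the 0-count is p+p! and (1-count)-1 = (p+p!+1)-1 = p+p!, so i ≠ j-1 fails. So xy^t z = 0^{p+p!} 1^{p+p!+1} ∉ L.
This is a contradiction; hence L is not regular.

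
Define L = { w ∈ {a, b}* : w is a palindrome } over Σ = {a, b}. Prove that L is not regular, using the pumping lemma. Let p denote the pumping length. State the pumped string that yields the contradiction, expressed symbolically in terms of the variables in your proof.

Assume L is regular; let p be its pumping constant.
Take w = a^p b a^p, a palindrome of length 2p+1 ≥ p.
By the pumping lemma, w = xyz with |xy| ≤ p and |y| ≥ 1.
Because |xy| ≤ p and w begins with p copies of a, we have y = a^k with 1 ≤ k ≤ p.
Pump with i = 2: xy^2z = a^{p+k} b a^p. Its reverse is a^p b a^{p+k}, which differs from xy^2z since k ≥ 1. So xy^2z is not a palindrome and xy^2z ∉ L.
This contradicts the pumping lemma, so L is not regular.

a^{p+k} b a^p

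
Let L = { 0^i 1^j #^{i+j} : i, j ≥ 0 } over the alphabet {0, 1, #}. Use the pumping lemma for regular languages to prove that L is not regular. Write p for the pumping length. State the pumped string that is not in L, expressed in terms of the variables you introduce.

Assume L is regular; let p be its pumping constant.
Take w = 0^p 1^p #^{2p} ∈ L (with i=j=p, i+j=2p), |w| = 4p ≥ p.
By the pumping lemma, w = xyz with |xy| ≤ p and |y| ≥ 1.
Since the first p symbols of w are all 0's and |xy| ≤ p, y lies entirely in the leading 0-block: y = 0^k for some k with 1 ≤ k ≤ p.
Consider xy^2z = 0^{p+k} 1^p #^{2p}. Now the 0- and 1-counts sum to 2p+k, but the #-count is 2p ≠ 2p+k. So xy^2z ∉ L.
This is a contradiction; hence L is not regular.

0^{p+k} 1^p #^{2p}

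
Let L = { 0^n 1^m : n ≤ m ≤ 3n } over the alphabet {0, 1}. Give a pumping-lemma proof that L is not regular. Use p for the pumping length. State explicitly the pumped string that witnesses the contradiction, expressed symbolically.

0^{p+k} 1^p

Assume L is regular. Let p be the pumping length given by the pumping lemma.
Take w = 0^p 1^p ∈ L (since p ≤ p ≤ 3p), with |w| = 2p ≥ p.
The pumping lemma gives a decomposition w = xyz where |xy| ≤ p and |y| > 0.
The first p characters of w are 0's, so xy (and hence y) consists only of 0's. Write y = 0^k, 1 ≤ k ≤ p.
Pump with i = 2: xy^2z = 0^{p+k} 1^p. Now n = p+k > p = m, so the condition n ≤ m fails. Thus xy^2z ∉ L.
This contradicts the pumping lemma, so L is not regular.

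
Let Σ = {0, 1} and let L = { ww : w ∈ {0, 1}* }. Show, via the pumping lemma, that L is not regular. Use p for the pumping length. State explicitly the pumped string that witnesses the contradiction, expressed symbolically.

Toward a contradiction, assume L is regular with pumping length p.
Take w = 0^p 1^p 0^p 1^p = uu where u = 0^p1^p; then w ∈ L and |w| = 4p ≥ p.
The pumping lemma gives a decomposition w = xyz where |xy| ≤ p and y is nonempty.
Since the first p symbols of w are all 0's and |xy| ≤ p, y lies entirely in the leading 0-block: y = 0^k for some k with 1 ≤ k ≤ p.
Pump with i = 2: xy^2z = 0^{p+k} 1^p 0^p 1^p, of length 4p+k. Suppose this equals vv. The string starts with 0 and ends with 1, so v does too; thus the boundary between the two copies of v is a 1→0 transition. There is exactly one such transition, at position 2p+k, so |v| = 2p+k and |vv| = 4p+2k ≠ 4p+k since k ≥ 1. So xy^2z ∉ L.
This contradicts the pumping lemma, so L is not regular.

0^{p+k} 1^p 0^p 1^p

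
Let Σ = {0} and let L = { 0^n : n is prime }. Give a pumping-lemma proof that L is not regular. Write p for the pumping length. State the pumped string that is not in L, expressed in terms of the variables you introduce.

Assume L is regular. Let p be the pumping length given by the pumping lemma.
Let q be a prime with q ≥ p+2 (infinitely many primes exist), and take w = 0^q ∈ L with |w| = q ≥ p.
By the pumping lemma, w = xyz with |xy| ≤ p and |y| > 0.
Then y = 0^k for some k with 1 ≤ k ≤ p.
Since 1 ≤ k ≤ p, |xz| = q-k. Pump with i = q+1: |xy^{q+1}z| = (q-k)+(q+1)k = q+qk = q(1+k), which is composite (both factors ≥ 2). So xy^{q+1}z = 0^{q(1+k)} ∉ L.
This contradicts the pumping lemma, so L is not regular.

0^{q(1+k)}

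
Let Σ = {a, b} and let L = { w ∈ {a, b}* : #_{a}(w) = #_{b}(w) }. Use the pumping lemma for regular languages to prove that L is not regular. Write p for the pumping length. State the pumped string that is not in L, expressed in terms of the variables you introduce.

Assume L is regular; let p be its pumping constant.
Choose w = a^p b^p ∈ L with |w| = 2p ≥ p.
Write w = xyz as guaranteed by the lemma, with |xy| ≤ p and y is nonempty.
Since the first p symbols of w are all a's and |xy| ≤ p, y lies entirely in the leading a-block: y = a^k for some k with 1 ≤ k ≤ p.
Pump with i = 2: xy^2z = a^{p+k} b^p has p+k occurrences of a but only p of b. Since k ≥ 1 the counts differ, so xy^2z ∉ L.
This is a contradiction; hence L is not regular.

a^{p+k} b^p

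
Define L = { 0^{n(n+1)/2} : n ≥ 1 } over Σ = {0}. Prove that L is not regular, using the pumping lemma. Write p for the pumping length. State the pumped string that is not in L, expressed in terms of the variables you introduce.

0^{p(p+1)/2+k}

Assume L is regular. Let p be the pumping length given by the pumping lemma.
Take w = 0^{p(p+1)/2} ∈ L with |w| = p(p+1)/2 ≥ p.
By the pumping lemma, w = xyz with |xy| ≤ p and y is nonempty.
Then y = 0^k for some k with 1 ≤ k ≤ p.
Pump with i = 2: xy^2z = 0^{p(p+1)/2+k}. Since 1 ≤ k ≤ p, p(p+1)/2 < p(p+1)/2+k ≤ p(p+1)/2+p < (p+1)(p+2)/2, so p(p+1)/2+k is strictly between consecutive triangular numbers. So xy^2z ∉ L.
Contradiction. Therefore L is not regular.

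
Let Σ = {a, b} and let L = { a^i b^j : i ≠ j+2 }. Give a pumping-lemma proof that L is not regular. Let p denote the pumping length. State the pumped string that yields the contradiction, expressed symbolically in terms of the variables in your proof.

a^{p+p!} b^{p+p!-2}

Toward a contradiction, assume L is regular with pumping length p.
Choose w = a^p b^{p+p!-2}. Since p ≠ (p+p!-2)+2 = p+p!, w ∈ L; and |w| ≥ p.
Write w = xyz as guaranteed by the lemma, with |xy| ≤ p and |y| > 0.
Since the first p symbols of w are all a's and |xy| ≤ p, y lies entirely in the leading a-block: y = a^k for some k with 1 ≤ k ≤ p.
Since 1 ≤ k ≤ p, k divides p!; set t = 1 + p!/k. Then xy^t z has p + (p!/k)·k = p + p! copies of a. Now the a-count is p+p! and (b-count)+2 = (p+p!-2)+2 = p+p!, so i ≠ j+2 fails. So xy^t z = a^{p+p!} b^{p+p!-2} ∉ L.
This is a contradiction; hence L is not regular.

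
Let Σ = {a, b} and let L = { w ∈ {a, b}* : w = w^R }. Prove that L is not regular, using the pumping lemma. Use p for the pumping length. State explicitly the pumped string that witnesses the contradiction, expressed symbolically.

a^{p+k} b a^p

Suppose for contradiction that L is regular, and let p be the pumping length.
Take w = a^p b a^p, a palindrome of length 2p+1 ≥ p.
The pumping lemma gives a decomposition w = xyz where |xy| ≤ p and y is nonempty.
Since the first p symbols of w are all a's and |xy| ≤ p, y lies entirely in the leading a-block: y = a^k for some k with 1 ≤ k ≤ p.
Pump with i = 2: xy^2z = a^{p+k} b a^p. Its reverse is a^p b a^{p+k}, which differs from xy^2z since k ≥ 1. So xy^2z is not a palindrome and xy^2z ∉ L.
This is a contradiction; hence L is not regular.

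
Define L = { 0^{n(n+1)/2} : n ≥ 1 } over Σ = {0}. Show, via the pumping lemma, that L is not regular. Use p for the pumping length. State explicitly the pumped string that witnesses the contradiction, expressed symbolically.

0^{p(p+1)/2+k}

Suppose for contradiction that L is regular, and let p be the pumping length.
Take w = 0^{p(p+1)/2} ∈ L with |w| = p(p+1)/2 ≥ p.
The pumping lemma gives a decomposition w = xyz where |xy| ≤ p and y is nonempty.
Then y = 0^k for some k with 1 ≤ k ≤ p.
Pump with i = 2: xy^2z = 0^{p(p+1)/2+k}. Since 1 ≤ k ≤ p, p(p+1)/2 < p(p+1)/2+k ≤ p(p+1)/2+p < (p+1)(p+2)/2, so p(p+1)/2+k is strictly between consecutive triangular numbers. So xy^2z ∉ L.
Contradiction. Therefore L is not regular.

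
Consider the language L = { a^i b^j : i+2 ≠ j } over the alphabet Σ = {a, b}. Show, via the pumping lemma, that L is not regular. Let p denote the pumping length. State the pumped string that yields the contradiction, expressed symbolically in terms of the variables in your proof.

Assume L is regular; let p be its pumping constant.
Choose w = a^p b^{p+p!+2}. Since p ≠ (p+p!+2)-2 = p+p!, w ∈ L; and |w| ≥ p.
Write w = xyz as guaranteed by the lemma, with |xy| ≤ p and |y| > 0.
The first p characters of w are a's, so xy (and hence y) consists only of a's. Write y = a^k, 1 ≤ k ≤ p.
Since 1 ≤ k ≤ p, k divides p!; set t = 1 + p!/k. Then xy^t z has p + (p!/k)·k = p + p! copies of a. Now the a-count is p+p! and (b-count)-2 = (p+p!+2)-2 = p+p!, so i+2 ≠ j fails. So xy^t z = a^{p+p!} b^{p+p!+2} ∉ L.
Contradiction. Therefore L is not regular.

a^{p+p!} b^{p+p!+2}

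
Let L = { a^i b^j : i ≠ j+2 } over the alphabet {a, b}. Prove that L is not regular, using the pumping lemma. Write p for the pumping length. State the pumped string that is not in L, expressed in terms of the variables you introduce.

Toward a contradiction, assume L is regular with pumping length p.
Choose w = a^p b^{p+p!-2}. Since p ≠ (p+p!-2)+2 = p+p!, w ∈ L; and |w| ≥ p.
By the pumping lemma, w = xyz with |xy| ≤ p and |y| > 0.
The first p characters of w are a's, so xy (and hence y) consists only of a's. Write y = a^k, 1 ≤ k ≤ p.
Since 1 ≤ k ≤ p, k divides p!; set t = 1 + p!/k. Then xy^t z has p + (p!/k)·k = p + p! copies of a. Now the a-count is p+p! and (b-count)+2 = (p+p!-2)+2 = p+p!, so i ≠ j+2 fails. So xy^t z = a^{p+p!} b^{p+p!-2} ∉ L.
Contradiction. Therefore L is not regular.

a^{p+p!} b^{p+p!-2}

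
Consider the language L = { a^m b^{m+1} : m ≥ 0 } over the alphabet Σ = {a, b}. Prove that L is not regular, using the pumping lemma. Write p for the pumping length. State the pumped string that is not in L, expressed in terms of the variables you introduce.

Toward a contradiction, assume L is regular with pumping length p.
Take w = a^p b^{p+1}. Then w ∈ L and |w| = 2p+1 ≥ p.
The pumping lemma gives a decomposition w = xyz where |xy| ≤ p and |y| ≥ 1.
The first p characters of w are a's, so xy (and hence y) consists only of a's. Write y = a^k, 1 ≤ k ≤ p.
Pump with i = 2: xy^2z = a^{p+k} b^{p+1}. For this to lie in L we would need p+1 = (p+k)+1, which forces k = 0. But k ≥ 1, so xy^2z ∉ L.
Contradiction. Therefore L is not regular.

a^{p+k} b^{p+1}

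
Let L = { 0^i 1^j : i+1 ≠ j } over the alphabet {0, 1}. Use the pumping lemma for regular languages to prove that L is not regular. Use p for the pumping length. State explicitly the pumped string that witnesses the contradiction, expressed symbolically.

0^{p+p!} 1^{p+p!+1}

Assume L is regular. Let p be the pumping length given by the pumping lemma.
Choose w = 0^p 1^{p+p!+1}. Since p ≠ (p+p!+1)-1 = p+p!, w ∈ L; and |w| ≥ p.
The pumping lemma gives a decomposition w = xyz where |xy| ≤ p and y is nonempty.
Since the first p symbols of w are all 0's and |xy| ≤ p, y lies entirely in the leading 0-block: y = 0^k for some k with 1 ≤ k ≤ p.
Since 1 ≤ k ≤ p, k divides p!; set t = 1 + p!/k. Then xy^t z has p + (p!/k)·k = p + p! copies of 0. Now the 0-count is p+p! and (1-count)-1 = (p+p!+1)-1 = p+p!, so i+1 ≠ j fails. So xy^t z = 0^{p+p!} 1^{p+p!+1} ∉ L.
This contradicts the pumping lemma, so L is not regular.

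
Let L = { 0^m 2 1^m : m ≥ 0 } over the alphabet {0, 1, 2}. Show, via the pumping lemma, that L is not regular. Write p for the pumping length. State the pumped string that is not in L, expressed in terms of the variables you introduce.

0^{p+k} 2 1^p

Assume L is regular. Let p be the pumping length given by the pumping lemma.
Take w = 0^p 2 1^p ∈ L with |w| = 2p+1 ≥ p.
Write w = xyz as guaranteed by the lemma, with |xy| ≤ p and |y| ≥ 1.
The first p characters of w are 0's, so xy (and hence y) consists only of 0's. Write y = 0^k, 1 ≤ k ≤ p.
Pump with i = 2: xy^2z = 0^{p+k} 2 1^p, which would require p+k = p. But k ≥ 1, so xy^2z ∉ L.
This contradicts the pumping lemma, so L is not regular.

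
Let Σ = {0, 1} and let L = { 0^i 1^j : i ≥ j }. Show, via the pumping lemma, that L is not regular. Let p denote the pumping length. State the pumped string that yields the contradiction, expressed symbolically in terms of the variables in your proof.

Toward a contradiction, assume L is regular with pumping length p.
Choose w = 0^p 1^p ∈ L, with |w| = 2p ≥ p.
By the pumping lemma, w = xyz with |xy| ≤ p and y is nonempty.
The first p characters of w are 0's, so xy (and hence y) consists only of 0's. Write y = 0^k, 1 ≤ k ≤ p.
Consider xy^0z = xz = 0^{p-k} 1^p. Since k ≥ 1, the 0-count p-k is less than p, so i ≥ j fails; thus xz ∉ L.
Contradiction. Therefore L is not regular.

0^{p-k} 1^p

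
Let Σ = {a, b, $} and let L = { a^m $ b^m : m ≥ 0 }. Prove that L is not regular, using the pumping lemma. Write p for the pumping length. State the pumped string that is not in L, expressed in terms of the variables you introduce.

a^{p+k} $ b^p

Assume L is regular; let p be its pumping constant.
Take w = a^p $ b^p ∈ L with |w| = 2p+1 ≥ p.
The pumping lemma gives a decomposition w = xyz where |xy| ≤ p and y is nonempty.
The first p characters of w are a's, so xy (and hence y) consists only of a's. Write y = a^k, 1 ≤ k ≤ p.
Pump with i = 2: xy^2z = a^{p+k} $ b^p, which would require p+k = p. But k ≥ 1, so xy^2z ∉ L.
Contradiction. Therefore L is not regular.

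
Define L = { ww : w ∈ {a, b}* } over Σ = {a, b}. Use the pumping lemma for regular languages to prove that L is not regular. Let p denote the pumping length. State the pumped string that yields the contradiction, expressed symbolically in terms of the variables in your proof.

Suppose for contradiction that L is regular, and let p be the pumping length.
Take w = a^p b^p a^p b^p = uu where u = a^pb^p; then w ∈ L and |w| = 4p ≥ p.
Write w = xyz as guaranteed by the lemma, with |xy| ≤ p and |y| ≥ 1.
The first p characters of w are a's, so xy (and hence y) consists only of a's. Write y = a^k, 1 ≤ k ≤ p.
Pump with i = 2: xy^2z = a^{p+k} b^p a^p b^p, of length 4p+k. Suppose this equals vv. The string starts with a and ends with b, so v does too; thus the boundary between the two copies of v is a b→a transition. There is exactly one such transition, at position 2p+k, so |v| = 2p+k and |vv| = 4p+2k ≠ 4p+k since k ≥ 1. So xy^2z ∉ L.
This contradicts the pumping lemma, so L is not regular.

a^{p+k} b^p a^p b^p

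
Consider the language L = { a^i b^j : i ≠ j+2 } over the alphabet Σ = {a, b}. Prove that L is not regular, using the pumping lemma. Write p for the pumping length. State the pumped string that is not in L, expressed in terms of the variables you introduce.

a^{p+p!} b^{p+p!-2}

Assume L is regular. Let p be the pumping length given by the pumping lemma.
Choose w = a^p b^{p+p!-2}. Since p ≠ (p+p!-2)+2 = p+p!, w ∈ L; and |w| ≥ p.
Write w = xyz as guaranteed by the lemma, with |xy| ≤ p and |y| ≥ 1.
Since the first p symbols of w are all a's and |xy| ≤ p, y lies entirely in the leading a-block: y = a^k for some k with 1 ≤ k ≤ p.
Since 1 ≤ k ≤ p, k divides p!; set t = 1 + p!/k. Then xy^t z has p + (p!/k)·k = p + p! copies of a. Now the a-count is p+p! and (b-count)+2 = (p+p!-2)+2 = p+p!, so i ≠ j+2 fails. So xy^t z = a^{p+p!} b^{p+p!-2} ∉ L.
This contradicts the pumping lemma, so L is not regular.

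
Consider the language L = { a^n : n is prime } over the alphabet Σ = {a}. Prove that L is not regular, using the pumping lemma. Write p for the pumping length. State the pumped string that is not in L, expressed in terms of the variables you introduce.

Suppose for contradiction that L is regular, and let p be the pumping length.
Let q be a prime with q ≥ p+2 (infinitely many primes exist), and take w = a^q ∈ L with |w| = q ≥ p.
The pumping lemma gives a decomposition w = xyz where |xy| ≤ p and |y| ≥ 1.
Then y = a^k for some k with 1 ≤ k ≤ p.
Since 1 ≤ k ≤ p, |xz| = q-k. Pump with i = q+1: |xy^{q+1}z| = (q-k)+(q+1)k = q+qk = q(1+k), which is composite (both factors ≥ 2). So xy^{q+1}z = a^{q(1+k)} ∉ L.
This is a contradiction; hence L is not regular.

a^{q(1+k)}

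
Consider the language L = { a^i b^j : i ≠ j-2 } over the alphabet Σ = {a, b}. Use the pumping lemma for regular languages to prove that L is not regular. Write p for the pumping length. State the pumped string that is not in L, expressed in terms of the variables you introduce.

Suppose for contradiction that L is regular, and let p be the pumping length.
Choose w = a^p b^{p+p!+2}. Since p ≠ (p+p!+2)-2 = p+p!, w ∈ L; and |w| ≥ p.
The pumping lemma gives a decomposition w = xyz where |xy| ≤ p and |y| > 0.
Because |xy| ≤ p and w begins with p copies of a, we have y = a^k with 1 ≤ k ≤ p.
Since 1 ≤ k ≤ p, k divides p!; set t = 1 + p!/k. Then xy^t z has p + (p!/k)·k = p + p! copies of a. Now the a-count is p+p! and (b-count)-2 = (p+p!+2)-2 = p+p!, so i ≠ j-2 fails. So xy^t z = a^{p+p!} b^{p+p!+2} ∉ L.
Contradiction. Therefore L is not regular.

a^{p+p!} b^{p+p!+2}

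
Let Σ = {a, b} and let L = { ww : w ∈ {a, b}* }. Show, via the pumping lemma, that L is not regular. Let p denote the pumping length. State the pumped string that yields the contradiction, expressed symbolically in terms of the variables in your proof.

Toward a contradiction, assume L is regular with pumping length p.
Take w = a^p b^p a^p b^p = uu where u = a^pb^p; then w ∈ L and |w| = 4p ≥ p.
Write w = xyz as guaranteed by the lemma, with |xy| ≤ p and y is nonempty.
Because |xy| ≤ p and w begins with p copies of a, we have y = a^k with 1 ≤ k ≤ p.
Pump with i = 2: xy^2z = a^{p+k} b^p a^p b^p, of length 4p+k. Suppose this equals vv. The string starts with a and ends with b, so v does too; thus the boundary between the two copies of v is a b→a transition. There is exactly one such transition, at position 2p+k, so |v| = 2p+k and |vv| = 4p+2k ≠ 4p+k since k ≥ 1. So xy^2z ∉ L.
Contradiction. Therefore L is not regular.

a^{p+k} b^p a^p b^p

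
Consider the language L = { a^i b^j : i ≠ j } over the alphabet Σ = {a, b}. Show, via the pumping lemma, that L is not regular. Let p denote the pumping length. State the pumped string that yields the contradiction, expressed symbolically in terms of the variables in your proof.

a^{p+p!} b^{p+p!}

Assume L is regular. Let p be the pumping length given by the pumping lemma.
Choose w = a^p b^{p+p!}. Since p ≠ p+p!, w ∈ L; and |w| ≥ p.
Write w = xyz as guaranteed by the lemma, with |xy| ≤ p and |y| > 0.
The first p characters of w are a's, so xy (and hence y) consists only of a's. Write y = a^k, 1 ≤ k ≤ p.
Since 1 ≤ k ≤ p, k divides p!; set t = 1 + p!/k. Then xy^t z has p + (p!/k)·k = p + p! copies of a. Now the a-count equals the b-count, so i ≠ j fails. So xy^t z = a^{p+p!} b^{p+p!} ∉ L.
Contradiction. Therefore L is not regular.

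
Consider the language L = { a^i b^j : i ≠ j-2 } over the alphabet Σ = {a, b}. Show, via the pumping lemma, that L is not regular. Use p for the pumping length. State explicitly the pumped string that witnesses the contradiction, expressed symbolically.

Assume L is regular. Let p be the pumping length given by the pumping lemma.
Choose w = a^p b^{p+p!+2}. Since p ≠ (p+p!+2)-2 = p+p!, w ∈ L; and |w| ≥ p.
The pumping lemma gives a decomposition w = xyz where |xy| ≤ p and |y| > 0.
Since the first p symbols of w are all a's and |xy| ≤ p, y lies entirely in the leading a-block: y = a^k for some k with 1 ≤ k ≤ p.
Since 1 ≤ k ≤ p, k divides p!; set t = 1 + p!/k. Then xy^t z has p + (p!/k)·k = p + p! copies of a. Now the a-count is p+p! and (b-count)-2 = (p+p!+2)-2 = p+p!, so i ≠ j-2 fails. So xy^t z = a^{p+p!} b^{p+p!+2} ∉ L.
Contradiction. Therefore L is not regular.

a^{p+p!} b^{p+p!+2}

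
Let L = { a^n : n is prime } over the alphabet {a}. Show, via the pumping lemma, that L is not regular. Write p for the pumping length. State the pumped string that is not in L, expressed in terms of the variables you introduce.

Suppose for contradiction that L is regular, and let p be the pumping length.
Let q be a prime with q ≥ p+2 (infinitely many primes exist), and take w = a^q ∈ L with |w| = q ≥ p.
The pumping lemma gives a decomposition w = xyz where |xy| ≤ p and |y| ≥ 1.
Then y = a^k for some k with 1 ≤ k ≤ p.
Since 1 ≤ k ≤ p, |xz| = q-k. Pump with i = q+1: |xy^{q+1}z| = (q-k)+(q+1)k = q+qk = q(1+k), which is composite (both factors ≥ 2). So xy^{q+1}z = a^{q(1+k)} ∉ L.
This contradicts the pumping lemma, so L is not regular.

a^{q(1+k)}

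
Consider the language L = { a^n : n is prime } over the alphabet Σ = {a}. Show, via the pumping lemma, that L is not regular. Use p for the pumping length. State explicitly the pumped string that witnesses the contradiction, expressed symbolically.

Assume L is regular. Let p be the pumping length given by the pumping lemma.
Let q be a prime with q ≥ p+2 (infinitely many primes exist), and take w = a^q ∈ L with |w| = q ≥ p.
The pumping lemma gives a decomposition w = xyz where |xy| ≤ p and y is nonempty.
Then y = a^k for some k with 1 ≤ k ≤ p.
Since 1 ≤ k ≤ p, |xz| = q-k. Pump with i = q+1: |xy^{q+1}z| = (q-k)+(q+1)k = q+qk = q(1+k), which is composite (both factors ≥ 2). So xy^{q+1}z = a^{q(1+k)} ∉ L.
This contradicts the pumping lemma, so L is not regular.

a^{q(1+k)}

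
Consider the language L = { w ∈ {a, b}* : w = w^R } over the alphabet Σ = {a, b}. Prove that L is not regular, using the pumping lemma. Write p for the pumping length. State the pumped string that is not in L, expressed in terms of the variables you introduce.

a^{p+k} b a^p

Assume L is regular. Let p be the pumping length given by the pumping lemma.
Take w = a^p b a^p, a palindrome of length 2p+1 ≥ p.
The pumping lemma gives a decomposition w = xyz where |xy| ≤ p and |y| ≥ 1.
Since the first p symbols of w are all a's and |xy| ≤ p, y lies entirely in the leading a-block: y = a^k for some k with 1 ≤ k ≤ p.
Pump with i = 2: xy^2z = a^{p+k} b a^p. Its reverse is a^p b a^{p+k}, which differs from xy^2z since k ≥ 1. So xy^2z is not a palindrome and xy^2z ∉ L.
This is a contradiction; hence L is not regular.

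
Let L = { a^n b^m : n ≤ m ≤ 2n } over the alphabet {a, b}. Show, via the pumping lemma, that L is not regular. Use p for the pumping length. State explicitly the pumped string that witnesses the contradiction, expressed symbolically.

a^{p+k} b^p

Suppose for contradiction that L is regular, and let p be the pumping length.
Take w = a^p b^p ∈ L (since p ≤ p ≤ 2p), with |w| = 2p ≥ p.
By the pumping lemma, w = xyz with |xy| ≤ p and |y| > 0.
The first p characters of w are a's, so xy (and hence y) consists only of a's. Write y = a^k, 1 ≤ k ≤ p.
Pump with i = 2: xy^2z = a^{p+k} b^p. Now n = p+k > p = m, so the condition n ≤ m fails. Thus xy^2z ∉ L.
Contradiction. Therefore L is not regular.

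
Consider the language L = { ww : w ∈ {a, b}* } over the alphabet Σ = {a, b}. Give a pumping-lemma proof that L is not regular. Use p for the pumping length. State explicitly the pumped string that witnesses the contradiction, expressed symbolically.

Assume L is regular; let p be its pumping constant.
Take w = a^p b^p a^p b^p = uu where u = a^pb^p; then w ∈ L and |w| = 4p ≥ p.
The pumping lemma gives a decomposition w = xyz where |xy| ≤ p and |y| ≥ 1.
Since the first p symbols of w are all a's and |xy| ≤ p, y lies entirely in the leading a-block: y = a^k for some k with 1 ≤ k ≤ p.
Pump with i = 2: xy^2z = a^{p+k} b^p a^p b^p, of length 4p+k. Suppose this equals vv. The string starts with a and ends with b, so v does too; thus the boundary between the two copies of v is a b→a transition. There is exactly one such transition, at position 2p+k, so |v| = 2p+k and |vv| = 4p+2k ≠ 4p+k since k ≥ 1. So xy^2z ∉ L.
This contradicts the pumping lemma, so L is not regular.

a^{p+k} b^p a^p b^p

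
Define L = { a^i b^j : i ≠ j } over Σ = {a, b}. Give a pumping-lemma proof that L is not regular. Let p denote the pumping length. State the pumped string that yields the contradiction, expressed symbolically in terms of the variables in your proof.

Suppose for contradiction that L is regular, and let p be the pumping length.
Choose w = a^p b^{p+p!}. Since p ≠ p+p!, w ∈ L; and |w| ≥ p.
The pumping lemma gives a decomposition w = xyz where |xy| ≤ p and |y| > 0.
The first p characters of w are a's, so xy (and hence y) consists only of a's. Write y = a^k, 1 ≤ k ≤ p.
Since 1 ≤ k ≤ p, k divides p!; set t = 1 + p!/k. Then xy^t z has p + (p!/k)·k = p + p! copies of a. Now the a-count equals the b-count, so i ≠ j fails. So xy^t z = a^{p+p!} b^{p+p!} ∉ L.
Contradiction. Therefore L is not regular.

a^{p+p!} b^{p+p!}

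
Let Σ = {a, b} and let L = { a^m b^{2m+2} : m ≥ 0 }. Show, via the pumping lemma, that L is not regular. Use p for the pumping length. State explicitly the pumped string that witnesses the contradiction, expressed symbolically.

a^{p+k} b^{2p+2}

Assume L is regular; let p be its pumping constant.
Take w = a^p b^{2p+2}. Then w ∈ L and |w| = 3p+2 ≥ p.
By the pumping lemma, w = xyz with |xy| ≤ p and |y| > 0.
Because |xy| ≤ p and w begins with p copies of a, we have y = a^k with 1 ≤ k ≤ p.
Pump with i = 2: xy^2z = a^{p+k} b^{2p+2}. For this to lie in L we would need 2p+2 = 2(p+k)+2, which forces k = 0. But k ≥ 1, so xy^2z ∉ L.
Contradiction. Therefore L is not regular.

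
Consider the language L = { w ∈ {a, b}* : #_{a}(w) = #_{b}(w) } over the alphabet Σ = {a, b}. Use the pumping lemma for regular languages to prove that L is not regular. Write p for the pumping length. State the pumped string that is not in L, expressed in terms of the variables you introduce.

a^{p+k} b^p

Toward a contradiction, assume L is regular with pumping length p.
Choose w = a^p b^p ∈ L with |w| = 2p ≥ p.
By the pumping lemma, w = xyz with |xy| ≤ p and |y| ≥ 1.
Because |xy| ≤ p and w begins with p copies of a, we have y = a^k with 1 ≤ k ≤ p.
Pump with i = 2: xy^2z = a^{p+k} b^p has p+k occurrences of a but only p of b. Since k ≥ 1 the counts differ, so xy^2z ∉ L.
This contradicts the pumping lemma, so L is not regular.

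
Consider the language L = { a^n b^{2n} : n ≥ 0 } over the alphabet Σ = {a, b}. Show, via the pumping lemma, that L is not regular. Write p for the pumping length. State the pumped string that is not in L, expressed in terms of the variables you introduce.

Toward a contradiction, assume L is regular with pumping length p.
Take w = a^p b^{2p}. Then w ∈ L and |w| = 3p ≥ p.
Write w = xyz as guaranteed by the lemma, with |xy| ≤ p and |y| > 0.
Because |xy| ≤ p and w begins with p copies of a, we have y = a^k with 1 ≤ k ≤ p.
Pump with i = 2: xy^2z = a^{p+k} b^{2p}. For this to lie in L we would need 2p = 2(p+k), which forces k = 0. But k ≥ 1, so xy^2z ∉ L.
This is a contradiction; hence L is not regular.

a^{p+k} b^{2p}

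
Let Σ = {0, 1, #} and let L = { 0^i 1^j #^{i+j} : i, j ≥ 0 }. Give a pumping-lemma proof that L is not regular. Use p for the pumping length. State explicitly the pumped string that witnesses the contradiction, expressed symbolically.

0^{p+k} 1^p #^{2p}

Assume L is regular. Let p be the pumping length given by the pumping lemma.
Take w = 0^p 1^p #^{2p} ∈ L (with i=j=p, i+j=2p), |w| = 4p ≥ p.
By the pumping lemma, w = xyz with |xy| ≤ p and |y| > 0.
The first p characters of w are 0's, so xy (and hence y) consists only of 0's. Write y = 0^k, 1 ≤ k ≤ p.
Consider xy^2z = 0^{p+k} 1^p #^{2p}. Now the 0- and 1-counts sum to 2p+k, but the #-count is 2p ≠ 2p+k. So xy^2z ∉ L.
Contradiction. Therefore L is not regular.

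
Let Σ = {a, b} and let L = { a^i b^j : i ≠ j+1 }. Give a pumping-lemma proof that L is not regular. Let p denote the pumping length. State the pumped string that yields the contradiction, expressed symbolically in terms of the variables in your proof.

Assume L is regular. Let p be the pumping length given by the pumping lemma.
Choose w = a^p b^{p+p!-1}. Since p ≠ (p+p!-1)+1 = p+p!, w ∈ L; and |w| ≥ p.
The pumping lemma gives a decomposition w = xyz where |xy| ≤ p and |y| > 0.
Since the first p symbols of w are all a's and |xy| ≤ p, y lies entirely in the leading a-block: y = a^k for some k with 1 ≤ k ≤ p.
Since 1 ≤ k ≤ p, k divides p!; set t = 1 + p!/k. Then xy^t z has p + (p!/k)·k = p + p! copies of a. Now the a-count is p+p! and (b-count)+1 = (p+p!-1)+1 = p+p!, so i ≠ j+1 fails. So xy^t z = a^{p+p!} b^{p+p!-1} ∉ L.
Contradiction. Therefore L is not regular.

a^{p+p!} b^{p+p!-1}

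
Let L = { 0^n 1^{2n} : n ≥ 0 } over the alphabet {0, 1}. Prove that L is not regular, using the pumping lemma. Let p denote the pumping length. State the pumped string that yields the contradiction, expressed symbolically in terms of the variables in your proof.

0^{p+k} 1^{2p}

Suppose for contradiction that L is regular, and let p be the pumping length.
Choose w = 0^p 1^{2p}, which is in L with |w| = 3p ≥ p.
The pumping lemma gives a decomposition w = xyz where |xy| ≤ p and y is nonempty.
Because |xy| ≤ p and w begins with p copies of 0, we have y = 0^k with 1 ≤ k ≤ p.
Pump with i = 2: xy^2z = 0^{p+k} 1^{2p}. For this to lie in L we would need 2p = 2(p+k), which forces k = 0. But k ≥ 1, so xy^2z ∉ L.
Contradiction. Therefore L is not regular.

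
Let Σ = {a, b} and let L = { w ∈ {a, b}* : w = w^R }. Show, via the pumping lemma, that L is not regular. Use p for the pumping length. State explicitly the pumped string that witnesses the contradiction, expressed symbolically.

a^{p+k} b a^p

Assume L is regular; let p be its pumping constant.
Take w = a^p b a^p, a palindrome of length 2p+1 ≥ p.
Write w = xyz as guaranteed by the lemma, with |xy| ≤ p and y is nonempty.
Since the first p symbols of w are all a's and |xy| ≤ p, y lies entirely in the leading a-block: y = a^k for some k with 1 ≤ k ≤ p.
Pump with i = 2: xy^2z = a^{p+k} b a^p. Its reverse is a^p b a^{p+k}, which differs from xy^2z since k ≥ 1. So xy^2z is not a palindrome and xy^2z ∉ L.
Contradiction. Therefore L is not regular.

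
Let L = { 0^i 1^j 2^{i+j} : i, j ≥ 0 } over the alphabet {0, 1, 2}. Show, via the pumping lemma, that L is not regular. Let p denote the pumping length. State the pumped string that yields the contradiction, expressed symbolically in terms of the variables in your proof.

0^{p+k} 1^p 2^{2p}

Assume L is regular. Let p be the pumping length given by the pumping lemma.
Take w = 0^p 1^p 2^{2p} ∈ L (with i=j=p, i+j=2p), |w| = 4p ≥ p.
By the pumping lemma, w = xyz with |xy| ≤ p and y is nonempty.
The first p characters of w are 0's, so xy (and hence y) consists only of 0's. Write y = 0^k, 1 ≤ k ≤ p.
Consider xy^2z = 0^{p+k} 1^p 2^{2p}. Now the 0- and 1-counts sum to 2p+k, but the 2-count is 2p ≠ 2p+k. So xy^2z ∉ L.
This contradicts the pumping lemma, so L is not regular.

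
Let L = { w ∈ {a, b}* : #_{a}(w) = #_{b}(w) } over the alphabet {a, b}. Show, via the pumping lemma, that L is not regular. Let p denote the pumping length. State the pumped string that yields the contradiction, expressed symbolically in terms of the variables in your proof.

a^{p+k} b^p

Assume L is regular; let p be its pumping constant.
Choose w = a^p b^p ∈ L with |w| = 2p ≥ p.
By the pumping lemma, w = xyz with |xy| ≤ p and |y| ≥ 1.
Because |xy| ≤ p and w begins with p copies of a, we have y = a^k with 1 ≤ k ≤ p.
Pump with i = 2: xy^2z = a^{p+k} b^p has p+k occurrences of a but only p of b. Since k ≥ 1 the counts differ, so xy^2z ∉ L.
This is a contradiction; hence L is not regular.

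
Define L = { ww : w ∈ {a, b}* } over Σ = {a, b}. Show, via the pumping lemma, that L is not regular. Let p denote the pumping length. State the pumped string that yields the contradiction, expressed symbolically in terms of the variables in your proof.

Toward a contradiction, assume L is regular with pumping length p.
Take w = a^p b^p a^p b^p = uu where u = a^pb^p; then w ∈ L and |w| = 4p ≥ p.
Write w = xyz as guaranteed by the lemma, with |xy| ≤ p and y is nonempty.
Since the first p symbols of w are all a's and |xy| ≤ p, y lies entirely in the leading a-block: y = a^k for some k with 1 ≤ k ≤ p.
Pump with i = 2: xy^2z = a^{p+k} b^p a^p b^p, of length 4p+k. Suppose this equals vv. The string starts with a and ends with b, so v does too; thus the boundary between the two copies of v is a b→a transition. There is exactly one such transition, at position 2p+k, so |v| = 2p+k and |vv| = 4p+2k ≠ 4p+k since k ≥ 1. So xy^2z ∉ L.
This is a contradiction; hence L is not regular.

a^{p+k} b^p a^p b^p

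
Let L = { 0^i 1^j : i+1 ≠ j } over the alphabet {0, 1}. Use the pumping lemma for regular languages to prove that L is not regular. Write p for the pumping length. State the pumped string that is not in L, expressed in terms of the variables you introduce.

Assume L is regular; let p be its pumping constant.
Choose w = 0^p 1^{p+p!+1}. Since p ≠ (p+p!+1)-1 = p+p!, w ∈ L; and |w| ≥ p.
The pumping lemma gives a decomposition w = xyz where |xy| ≤ p and y is nonempty.
Because |xy| ≤ p and w begins with p copies of 0, we have y = 0^k with 1 ≤ k ≤ p.
Since 1 ≤ k ≤ p, k divides p!; set t = 1 + p!/k. Then xy^t z has p + (p!/k)·k = p + p! copies of 0. Now the 0-count is p+p! and (1-count)-1 = (p+p!+1)-1 = p+p!, so i+1 ≠ j fails. So xy^t z = 0^{p+p!} 1^{p+p!+1} ∉ L.
This contradicts the pumping lemma, so L is not regular.

0^{p+p!} 1^{p+p!+1}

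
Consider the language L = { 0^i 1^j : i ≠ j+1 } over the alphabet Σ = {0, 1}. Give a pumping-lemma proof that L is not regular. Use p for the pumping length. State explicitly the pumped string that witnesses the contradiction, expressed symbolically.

0^{p+p!} 1^{p+p!-1}

Suppose for contradiction that L is regular, and let p be the pumping length.
Choose w = 0^p 1^{p+p!-1}. Since p ≠ (p+p!-1)+1 = p+p!, w ∈ L; and |w| ≥ p.
Write w = xyz as guaranteed by the lemma, with |xy| ≤ p and |y| > 0.
The first p characters of w are 0's, so xy (and hence y) consists only of 0's. Write y = 0^k, 1 ≤ k ≤ p.
Since 1 ≤ k ≤ p, k divides p!; set t = 1 + p!/k. Then xy^t z has p + (p!/k)·k = p + p! copies of 0. Now the 0-count is p+p! and (1-count)+1 = (p+p!-1)+1 = p+p!, so i ≠ j+1 fails. So xy^t z = 0^{p+p!} 1^{p+p!-1} ∉ L.
Contradiction. Therefore L is not regular.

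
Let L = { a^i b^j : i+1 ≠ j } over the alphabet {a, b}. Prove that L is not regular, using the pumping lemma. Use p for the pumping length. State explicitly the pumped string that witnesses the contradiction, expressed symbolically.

Suppose for contradiction that L is regular, and let p be the pumping length.
Choose w = a^p b^{p+p!+1}. Since p ≠ (p+p!+1)-1 = p+p!, w ∈ L; and |w| ≥ p.
The pumping lemma gives a decomposition w = xyz where |xy| ≤ p and y is nonempty.
The first p characters of w are a's, so xy (and hence y) consists only of a's. Write y = a^k, 1 ≤ k ≤ p.
Since 1 ≤ k ≤ p, k divides p!; set t = 1 + p!/k. Then xy^t z has p + (p!/k)·k = p + p! copies of a. Now the a-count is p+p! and (b-count)-1 = (p+p!+1)-1 = p+p!, so i+1 ≠ j fails. So xy^t z = a^{p+p!} b^{p+p!+1} ∉ L.
This is a contradiction; hence L is not regular.

a^{p+p!} b^{p+p!+1}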